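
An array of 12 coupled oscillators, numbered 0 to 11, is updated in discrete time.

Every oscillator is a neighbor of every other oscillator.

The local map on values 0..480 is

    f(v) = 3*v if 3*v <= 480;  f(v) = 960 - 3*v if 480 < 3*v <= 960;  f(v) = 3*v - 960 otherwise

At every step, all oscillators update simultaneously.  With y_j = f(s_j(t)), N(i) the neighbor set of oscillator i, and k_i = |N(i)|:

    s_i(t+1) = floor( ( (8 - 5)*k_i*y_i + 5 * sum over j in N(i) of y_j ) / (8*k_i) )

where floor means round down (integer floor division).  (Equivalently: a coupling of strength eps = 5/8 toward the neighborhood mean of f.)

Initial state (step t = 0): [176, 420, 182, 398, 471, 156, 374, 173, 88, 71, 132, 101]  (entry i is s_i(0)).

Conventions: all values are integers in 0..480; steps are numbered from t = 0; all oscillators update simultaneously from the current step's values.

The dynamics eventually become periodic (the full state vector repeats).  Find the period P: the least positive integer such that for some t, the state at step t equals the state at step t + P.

Simulating step by step:
t=0: [176, 420, 182, 398, 471, 156, 374, 173, 88, 71, 132, 101]
t=1: [369, 327, 363, 306, 375, 380, 283, 372, 315, 299, 357, 328]
t=2: [112, 72, 107, 79, 118, 123, 101, 115, 70, 86, 101, 73]
t=3: [304, 265, 299, 272, 309, 314, 293, 306, 264, 279, 293, 266]
t=4: [79, 116, 84, 109, 74, 69, 89, 77, 117, 103, 89, 115]
t=5: [266, 301, 271, 295, 261, 256, 276, 264, 302, 289, 276, 300]
t=6: [133, 100, 129, 106, 138, 143, 124, 135, 99, 111, 124, 101]
t=7: [372, 341, 369, 347, 377, 382, 364, 374, 340, 351, 364, 342]
t=8: [131, 102, 129, 108, 136, 141, 124, 133, 101, 111, 124, 103]
t=9: [371, 343, 369, 349, 375, 380, 364, 372, 342, 351, 364, 344]
t=10: [131, 104, 129, 110, 135, 139, 124, 132, 103, 112, 124, 105]
t=11: [371, 346, 369, 351, 375, 379, 365, 372, 345, 353, 365, 347]
t=12: [133, 109, 131, 114, 137, 141, 127, 134, 108, 116, 127, 110]
t=13: [380, 357, 378, 362, 384, 388, 374, 381, 356, 364, 374, 358]
t=14: [162, 140, 160, 145, 166, 169, 156, 163, 139, 147, 156, 141]
t=15: [458, 441, 460, 445, 454, 451, 456, 457, 440, 447, 456, 442]
t=16: [398, 382, 400, 386, 395, 392, 396, 397, 381, 388, 396, 383]
t=17: [220, 204, 221, 208, 217, 214, 218, 219, 203, 210, 218, 205]
t=18: [314, 329, 313, 325, 317, 319, 316, 315, 330, 323, 316, 328]
t=19: [16, 19, 17, 15, 13, 12, 14, 15, 20, 13, 14, 18]
t=20: [46, 49, 47, 46, 44, 43, 45, 46, 50, 44, 45, 48]
t=21: [138, 141, 139, 138, 136, 135, 137, 138, 141, 136, 137, 140]
t=22: [414, 416, 414, 414, 412, 411, 413, 414, 416, 412, 413, 415]
t=23: [281, 283, 281, 281, 279, 278, 280, 281, 283, 279, 280, 282]
t=24: [117, 115, 117, 117, 119, 120, 118, 117, 115, 119, 118, 116]
t=25: [351, 349, 351, 351, 353, 354, 352, 351, 349, 353, 352, 350]
t=26: [93, 91, 93, 93, 95, 96, 94, 93, 91, 95, 94, 92]
t=27: [279, 277, 279, 279, 281, 282, 280, 279, 277, 281, 280, 278]
t=28: [122, 124, 122, 122, 120, 119, 121, 122, 124, 120, 121, 123]
t=29: [365, 367, 365, 365, 363, 362, 364, 365, 367, 363, 364, 366]
t=30: [134, 136, 134, 134, 132, 131, 133, 134, 136, 132, 133, 135]
t=31: [401, 403, 401, 401, 399, 398, 400, 401, 403, 399, 400, 402]
t=32: [242, 244, 242, 242, 240, 239, 241, 242, 244, 240, 241, 243]
t=33: [234, 232, 234, 234, 236, 237, 235, 234, 232, 236, 235, 233]
t=34: [257, 259, 257, 257, 255, 254, 256, 257, 259, 255, 256, 258]
t=35: [189, 187, 189, 189, 191, 192, 190, 189, 187, 191, 190, 188]
t=36: [392, 394, 392, 392, 390, 389, 391, 392, 394, 390, 391, 393]
t=37: [215, 217, 215, 215, 213, 212, 214, 215, 217, 213, 214, 216]
t=38: [315, 313, 315, 315, 317, 318, 316, 315, 313, 317, 316, 314]
t=39: [14, 16, 14, 14, 12, 11, 13, 14, 16, 12, 13, 15]
t=40: [41, 43, 41, 41, 39, 38, 40, 41, 43, 39, 40, 42]
t=41: [122, 124, 122, 122, 120, 119, 121, 122, 124, 120, 121, 123]

Answer: 13
Key observation: The state at step 28, [122, 124, 122, 122, 120, 119, 121, 122, 124, 120, 121, 123], reappears at step 41 — and no state repeats earlier — so the cycle the system enters has period 13.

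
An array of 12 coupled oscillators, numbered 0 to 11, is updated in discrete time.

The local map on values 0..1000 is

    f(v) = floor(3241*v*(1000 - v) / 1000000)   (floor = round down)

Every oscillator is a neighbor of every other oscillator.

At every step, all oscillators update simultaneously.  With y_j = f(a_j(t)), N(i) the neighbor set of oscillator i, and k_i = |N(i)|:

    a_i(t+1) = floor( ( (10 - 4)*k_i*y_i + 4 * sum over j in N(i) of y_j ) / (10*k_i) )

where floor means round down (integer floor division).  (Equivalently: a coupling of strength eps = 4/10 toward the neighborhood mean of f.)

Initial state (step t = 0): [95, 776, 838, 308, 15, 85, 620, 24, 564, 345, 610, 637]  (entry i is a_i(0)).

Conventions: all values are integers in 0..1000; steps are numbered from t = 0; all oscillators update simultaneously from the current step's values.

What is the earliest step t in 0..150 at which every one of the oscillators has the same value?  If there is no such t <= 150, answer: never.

Simulating step by step:
t=0: [95, 776, 838, 308, 15, 85, 620, 24, 564, 345, 610, 637]  (not all equal)
t=1: [380, 541, 471, 612, 250, 365, 653, 266, 672, 636, 658, 645]  (not all equal)
t=2: [750, 773, 774, 753, 662, 743, 733, 676, 722, 742, 730, 738]  (not all equal)
t=3: [617, 595, 594, 614, 683, 623, 632, 674, 641, 624, 634, 627]  (not all equal)
t=4: [759, 768, 768, 761, 723, 757, 752, 729, 748, 756, 752, 755]  (not all equal)
t=5: [596, 588, 588, 595, 628, 598, 603, 623, 606, 599, 603, 600]  (not all equal)
t=6: [778, 780, 780, 778, 765, 777, 775, 767, 774, 776, 775, 776]  (not all equal)
t=7: [561, 559, 559, 561, 574, 562, 564, 572, 565, 563, 564, 563]  (not all equal)
t=8: [797, 797, 797, 797, 793, 796, 796, 794, 796, 796, 796, 796]  (not all equal)
t=9: [524, 524, 524, 524, 529, 526, 526, 528, 526, 526, 526, 526]  (not all equal)
t=10: [807, 807, 807, 807, 807, 807, 807, 807, 807, 807, 807, 807]  (all equal)

Answer: 10
Key observation: Synchronization is absorbing here: once all oscillators are equal they stay equal, and step 10 is the first all-equal step.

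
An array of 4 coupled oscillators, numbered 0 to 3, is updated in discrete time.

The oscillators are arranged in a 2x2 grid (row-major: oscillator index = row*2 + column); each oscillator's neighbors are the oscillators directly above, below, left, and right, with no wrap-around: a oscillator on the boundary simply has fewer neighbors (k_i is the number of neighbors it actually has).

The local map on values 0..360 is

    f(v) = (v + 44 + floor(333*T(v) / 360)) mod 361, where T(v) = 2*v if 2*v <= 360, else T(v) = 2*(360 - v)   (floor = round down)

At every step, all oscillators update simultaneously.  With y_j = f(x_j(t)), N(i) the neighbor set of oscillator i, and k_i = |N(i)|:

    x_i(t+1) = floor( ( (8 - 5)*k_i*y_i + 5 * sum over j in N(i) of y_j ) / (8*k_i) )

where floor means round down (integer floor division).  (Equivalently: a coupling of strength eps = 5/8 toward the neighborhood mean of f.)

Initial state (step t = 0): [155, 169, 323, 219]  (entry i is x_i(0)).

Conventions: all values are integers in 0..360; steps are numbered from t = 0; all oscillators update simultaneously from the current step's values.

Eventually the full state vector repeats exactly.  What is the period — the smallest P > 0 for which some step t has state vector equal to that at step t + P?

Simulating step by step:
t=0: [155, 169, 323, 219]
t=1: [120, 150, 117, 135]
t=2: [48, 70, 34, 64]
t=3: [187, 218, 179, 204]
t=4: [182, 175, 186, 176]
t=5: [188, 186, 189, 184]
t=6: [189, 190, 189, 190]
t=7: [187, 187, 187, 187]
t=8: [190, 190, 190, 190]
t=9: [187, 187, 187, 187]

Answer: 2
Key observation: The state at step 7, [187, 187, 187, 187], reappears at step 9 — and no state repeats earlier — so the cycle the system enters has period 2.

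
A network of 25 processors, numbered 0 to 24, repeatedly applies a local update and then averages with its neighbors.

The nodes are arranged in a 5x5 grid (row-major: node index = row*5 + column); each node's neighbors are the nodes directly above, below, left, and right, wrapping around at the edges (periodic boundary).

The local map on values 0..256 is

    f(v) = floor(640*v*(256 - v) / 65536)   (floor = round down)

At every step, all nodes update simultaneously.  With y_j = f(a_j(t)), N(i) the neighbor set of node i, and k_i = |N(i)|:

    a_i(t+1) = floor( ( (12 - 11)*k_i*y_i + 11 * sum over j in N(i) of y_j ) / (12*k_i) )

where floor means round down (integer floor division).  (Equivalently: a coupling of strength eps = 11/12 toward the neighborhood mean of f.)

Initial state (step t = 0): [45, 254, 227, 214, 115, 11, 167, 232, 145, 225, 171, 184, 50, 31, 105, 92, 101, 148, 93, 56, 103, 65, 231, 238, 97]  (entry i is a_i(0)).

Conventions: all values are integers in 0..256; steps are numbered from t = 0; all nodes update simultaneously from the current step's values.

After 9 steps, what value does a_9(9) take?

Simulating step by step:
t=0: [45, 254, 227, 214, 115, 11, 167, 232, 145, 225, 171, 184, 50, 31, 105, 92, 101, 148, 93, 56, 103, 65, 231, 238, 97]
t=1: [85, 97, 51, 103, 104, 104, 60, 111, 76, 119, 116, 134, 101, 133, 101, 139, 139, 117, 98, 146, 129, 93, 92, 104, 118]
t=2: [153, 128, 147, 137, 153, 143, 151, 127, 155, 149, 155, 146, 157, 148, 157, 157, 155, 152, 156, 155, 152, 153, 141, 152, 156]
t=3: [155, 154, 158, 154, 154, 153, 157, 153, 156, 153, 153, 152, 155, 151, 153, 152, 153, 153, 153, 151, 152, 155, 154, 155, 153]
t=4: [153, 151, 152, 152, 152, 152, 153, 151, 153, 152, 153, 152, 153, 152, 153, 153, 153, 152, 153, 153, 152, 153, 152, 152, 153]
t=5: [153, 153, 154, 153, 153, 153, 153, 153, 153, 153, 153, 153, 153, 153, 153, 153, 153, 153, 153, 153, 153, 153, 153, 153, 153]
t=6: [153, 153, 153, 153, 153, 153, 153, 153, 153, 153, 153, 153, 153, 153, 153, 153, 153, 153, 153, 153, 153, 153, 153, 153, 153]
t=7: [153, 153, 153, 153, 153, 153, 153, 153, 153, 153, 153, 153, 153, 153, 153, 153, 153, 153, 153, 153, 153, 153, 153, 153, 153]
t=8: [153, 153, 153, 153, 153, 153, 153, 153, 153, 153, 153, 153, 153, 153, 153, 153, 153, 153, 153, 153, 153, 153, 153, 153, 153]
t=9: [153, 153, 153, 153, 153, 153, 153, 153, 153, 153, 153, 153, 153, 153, 153, 153, 153, 153, 153, 153, 153, 153, 153, 153, 153]

Answer: a_9(9) = 153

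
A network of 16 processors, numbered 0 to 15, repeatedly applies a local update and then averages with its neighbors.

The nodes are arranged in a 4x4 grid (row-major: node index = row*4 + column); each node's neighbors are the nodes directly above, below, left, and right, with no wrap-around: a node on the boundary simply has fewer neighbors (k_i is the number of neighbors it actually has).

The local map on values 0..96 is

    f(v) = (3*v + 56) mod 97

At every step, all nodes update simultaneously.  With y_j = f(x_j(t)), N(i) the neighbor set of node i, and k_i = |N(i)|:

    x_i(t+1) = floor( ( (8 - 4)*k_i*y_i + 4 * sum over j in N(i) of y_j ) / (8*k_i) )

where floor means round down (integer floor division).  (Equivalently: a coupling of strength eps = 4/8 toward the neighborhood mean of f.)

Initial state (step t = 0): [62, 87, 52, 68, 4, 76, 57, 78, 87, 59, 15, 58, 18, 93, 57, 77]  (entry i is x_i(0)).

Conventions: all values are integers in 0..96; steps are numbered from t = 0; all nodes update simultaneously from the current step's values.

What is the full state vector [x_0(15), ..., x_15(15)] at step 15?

Answer: [57, 54, 21, 11, 77, 57, 20, 9, 81, 63, 59, 36, 80, 72, 62, 35]

Derivation:
t=0: [62, 87, 52, 68, 4, 76, 57, 78, 87, 59, 15, 58, 18, 93, 57, 77]
t=1: [47, 39, 29, 61, 61, 65, 42, 70, 33, 40, 19, 50, 24, 36, 40, 63]
t=2: [31, 55, 57, 52, 42, 64, 66, 59, 54, 64, 39, 29, 46, 65, 61, 48]
t=3: [54, 36, 34, 27, 64, 55, 55, 40, 35, 53, 63, 43, 20, 45, 45, 25]
t=4: [42, 52, 52, 55, 46, 34, 40, 65, 47, 40, 54, 71, 49, 69, 76, 62]
t=5: [47, 36, 29, 32, 24, 52, 59, 58, 16, 59, 52, 59, 22, 64, 68, 65]
t=6: [26, 44, 49, 48, 20, 31, 34, 40, 19, 31, 31, 38, 27, 48, 54, 54]
t=7: [46, 61, 30, 25, 27, 53, 54, 62, 26, 41, 52, 62, 25, 22, 25, 36]
t=8: [21, 34, 41, 41, 29, 34, 29, 41, 44, 53, 32, 46, 32, 37, 35, 54]
t=9: [37, 58, 72, 82, 52, 52, 58, 62, 65, 45, 43, 26, 67, 58, 56, 28]
t=10: [48, 45, 52, 37, 33, 32, 47, 38, 57, 71, 68, 48, 54, 49, 42, 38]
t=11: [41, 60, 36, 57, 44, 56, 28, 49, 42, 57, 54, 38, 22, 35, 67, 59]
t=12: [74, 50, 53, 35, 78, 41, 37, 29, 67, 41, 38, 48, 49, 52, 52, 53]
t=13: [69, 37, 34, 48, 86, 73, 62, 46, 62, 70, 58, 26, 24, 27, 27, 16]
t=14: [57, 70, 51, 18, 44, 67, 46, 15, 45, 61, 42, 25, 37, 43, 33, 22]
t=15: [57, 54, 21, 11, 77, 57, 20, 9, 81, 63, 59, 36, 80, 72, 62, 35]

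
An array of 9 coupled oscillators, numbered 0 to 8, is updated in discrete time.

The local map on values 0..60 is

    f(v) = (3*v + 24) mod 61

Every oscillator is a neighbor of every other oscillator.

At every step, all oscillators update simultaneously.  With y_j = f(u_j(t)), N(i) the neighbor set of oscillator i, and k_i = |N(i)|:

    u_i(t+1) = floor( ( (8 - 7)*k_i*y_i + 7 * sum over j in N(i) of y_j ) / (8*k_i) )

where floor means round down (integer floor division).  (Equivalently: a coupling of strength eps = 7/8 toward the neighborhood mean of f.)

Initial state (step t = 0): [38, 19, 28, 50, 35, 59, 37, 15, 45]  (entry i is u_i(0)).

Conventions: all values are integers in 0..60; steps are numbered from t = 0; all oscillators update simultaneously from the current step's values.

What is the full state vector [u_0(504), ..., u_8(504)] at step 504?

Answer: [36, 36, 36, 36, 36, 36, 36, 36, 36]
Key observation: The state at step 2, [34, 34, 34, 34, 34, 34, 34, 34, 34], reappears at step 12: the system is in a cycle of period 10 from step 2 on.  Therefore the state at step 504 equals the state at step 2 + ((504 - 2) mod 10) = 4, which is [36, 36, 36, 36, 36, 36, 36, 36, 36].

Derivation:
t=0: [38, 19, 28, 50, 35, 59, 37, 15, 45]
t=1: [24, 24, 24, 24, 23, 24, 24, 23, 24]
t=2: [34, 34, 34, 34, 34, 34, 34, 34, 34]
t=3: [4, 4, 4, 4, 4, 4, 4, 4, 4]
t=4: [36, 36, 36, 36, 36, 36, 36, 36, 36]
t=5: [10, 10, 10, 10, 10, 10, 10, 10, 10]
t=6: [54, 54, 54, 54, 54, 54, 54, 54, 54]
t=7: [3, 3, 3, 3, 3, 3, 3, 3, 3]
t=8: [33, 33, 33, 33, 33, 33, 33, 33, 33]
t=9: [1, 1, 1, 1, 1, 1, 1, 1, 1]
t=10: [27, 27, 27, 27, 27, 27, 27, 27, 27]
t=11: [44, 44, 44, 44, 44, 44, 44, 44, 44]
t=12: [34, 34, 34, 34, 34, 34, 34, 34, 34]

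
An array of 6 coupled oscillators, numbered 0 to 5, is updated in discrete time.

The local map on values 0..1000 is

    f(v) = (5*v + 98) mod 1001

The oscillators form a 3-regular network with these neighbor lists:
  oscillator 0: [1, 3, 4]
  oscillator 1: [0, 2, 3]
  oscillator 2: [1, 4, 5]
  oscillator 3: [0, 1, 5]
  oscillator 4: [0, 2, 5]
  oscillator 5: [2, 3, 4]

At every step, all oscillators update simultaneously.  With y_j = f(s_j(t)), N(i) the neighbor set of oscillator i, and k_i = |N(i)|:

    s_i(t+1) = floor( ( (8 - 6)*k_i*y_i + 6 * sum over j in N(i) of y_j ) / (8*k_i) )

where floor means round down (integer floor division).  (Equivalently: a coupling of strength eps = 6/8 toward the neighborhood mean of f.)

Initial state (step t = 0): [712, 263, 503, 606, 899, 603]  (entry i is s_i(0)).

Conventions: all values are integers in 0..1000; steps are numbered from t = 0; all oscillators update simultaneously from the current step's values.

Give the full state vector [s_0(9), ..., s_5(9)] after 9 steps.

Answer: [654, 661, 491, 663, 333, 496]

Derivation:
t=0: [712, 263, 503, 606, 899, 603]
t=1: [445, 450, 430, 325, 491, 358]
t=2: [485, 408, 507, 569, 501, 601]
t=3: [549, 557, 367, 424, 463, 568]
t=4: [587, 717, 790, 718, 780, 623]
t=5: [597, 359, 482, 401, 319, 483]
t=6: [441, 394, 650, 396, 447, 452]
t=7: [193, 197, 274, 199, 333, 277]
t=8: [249, 175, 448, 179, 443, 450]
t=9: [654, 661, 491, 663, 333, 496]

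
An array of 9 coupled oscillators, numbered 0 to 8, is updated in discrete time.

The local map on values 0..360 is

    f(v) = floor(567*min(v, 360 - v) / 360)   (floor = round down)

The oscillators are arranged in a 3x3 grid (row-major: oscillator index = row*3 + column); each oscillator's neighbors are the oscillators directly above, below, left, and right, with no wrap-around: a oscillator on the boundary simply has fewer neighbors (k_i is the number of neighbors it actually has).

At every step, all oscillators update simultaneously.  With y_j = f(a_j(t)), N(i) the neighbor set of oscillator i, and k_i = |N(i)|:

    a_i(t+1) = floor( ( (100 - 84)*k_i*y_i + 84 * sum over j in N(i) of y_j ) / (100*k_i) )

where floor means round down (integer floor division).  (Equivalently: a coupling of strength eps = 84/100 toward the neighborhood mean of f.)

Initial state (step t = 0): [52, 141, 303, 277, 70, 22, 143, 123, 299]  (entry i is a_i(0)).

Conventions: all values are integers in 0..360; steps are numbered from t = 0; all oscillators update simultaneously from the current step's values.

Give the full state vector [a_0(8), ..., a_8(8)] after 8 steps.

Simulating step by step:
t=0: [52, 141, 303, 277, 70, 22, 143, 123, 299]
t=1: [160, 113, 121, 137, 139, 88, 171, 151, 110]
t=2: [204, 213, 162, 241, 195, 184, 232, 222, 185]
t=3: [214, 249, 254, 227, 232, 265, 201, 240, 251]
t=4: [197, 194, 162, 223, 183, 174, 207, 204, 169]
t=5: [240, 262, 265, 251, 253, 267, 231, 258, 260]
t=6: [166, 166, 149, 184, 159, 156, 171, 173, 153]
t=7: [267, 250, 249, 262, 261, 241, 273, 256, 255]
t=8: [160, 160, 179, 147, 166, 168, 155, 154, 173]

Answer: [160, 160, 179, 147, 166, 168, 155, 154, 173]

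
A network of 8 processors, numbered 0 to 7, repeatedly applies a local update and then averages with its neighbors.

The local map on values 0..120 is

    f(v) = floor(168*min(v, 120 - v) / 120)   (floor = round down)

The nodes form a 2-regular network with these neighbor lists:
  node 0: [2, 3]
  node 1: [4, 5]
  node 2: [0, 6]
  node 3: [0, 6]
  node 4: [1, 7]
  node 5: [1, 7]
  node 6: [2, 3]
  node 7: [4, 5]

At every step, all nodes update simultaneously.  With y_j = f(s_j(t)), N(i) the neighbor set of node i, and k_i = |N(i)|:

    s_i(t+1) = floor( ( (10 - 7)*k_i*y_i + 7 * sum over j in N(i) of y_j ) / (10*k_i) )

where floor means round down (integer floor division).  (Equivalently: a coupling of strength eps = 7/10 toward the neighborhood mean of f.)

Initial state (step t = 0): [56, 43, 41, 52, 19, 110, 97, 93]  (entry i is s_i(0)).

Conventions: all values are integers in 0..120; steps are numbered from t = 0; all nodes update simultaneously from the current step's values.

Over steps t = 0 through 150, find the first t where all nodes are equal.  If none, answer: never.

Simulating step by step:
t=0: [56, 43, 41, 52, 19, 110, 97, 93]  (not all equal)
t=1: [68, 32, 55, 60, 41, 38, 54, 25]  (not all equal)
t=2: [77, 51, 74, 76, 44, 43, 78, 49]  (not all equal)
t=3: [61, 63, 60, 59, 66, 66, 61, 62]  (not all equal)
t=4: [82, 76, 82, 82, 78, 78, 82, 76]  (not all equal)
t=5: [53, 58, 53, 53, 60, 60, 53, 58]  (not all equal)
t=6: [74, 83, 74, 74, 81, 81, 74, 83]  (not all equal)
t=7: [64, 53, 64, 64, 51, 51, 64, 53]  (not all equal)
t=8: [78, 71, 78, 78, 73, 73, 78, 71]  (not all equal)
t=9: [58, 65, 58, 58, 67, 67, 58, 65]  (not all equal)
t=10: [81, 74, 81, 81, 76, 76, 81, 74]  (not all equal)
t=11: [54, 61, 54, 54, 63, 63, 54, 61]  (not all equal)
t=12: [75, 79, 75, 75, 81, 81, 75, 79]  (not all equal)
t=13: [63, 54, 63, 63, 56, 56, 63, 54]  (not all equal)
t=14: [79, 77, 79, 79, 75, 75, 79, 77]  (not all equal)
t=15: [57, 62, 57, 57, 60, 60, 57, 62]  (not all equal)
t=16: [79, 83, 79, 79, 81, 81, 79, 83]  (not all equal)
t=17: [57, 53, 57, 57, 51, 51, 57, 53]  (not all equal)
t=18: [79, 71, 79, 79, 73, 73, 79, 71]  (not all equal)
t=19: [57, 65, 57, 57, 67, 67, 57, 65]  (not all equal)
t=20: [79, 74, 79, 79, 76, 76, 79, 74]  (not all equal)
t=21: [57, 61, 57, 57, 63, 63, 57, 61]  (not all equal)
t=22: [79, 79, 79, 79, 81, 81, 79, 79]  (not all equal)
t=23: [57, 54, 57, 57, 56, 56, 57, 54]  (not all equal)
t=24: [79, 77, 79, 79, 75, 75, 79, 77]  (not all equal)

Answer: never
Key observation: The state at step 14 reappears at step 24 — the system is in a cycle of period 10 from step 14 on.  No step 0..24 is synchronized, and the cycle repeats forever, so no step up to 150 (or ever) has all nodes equal.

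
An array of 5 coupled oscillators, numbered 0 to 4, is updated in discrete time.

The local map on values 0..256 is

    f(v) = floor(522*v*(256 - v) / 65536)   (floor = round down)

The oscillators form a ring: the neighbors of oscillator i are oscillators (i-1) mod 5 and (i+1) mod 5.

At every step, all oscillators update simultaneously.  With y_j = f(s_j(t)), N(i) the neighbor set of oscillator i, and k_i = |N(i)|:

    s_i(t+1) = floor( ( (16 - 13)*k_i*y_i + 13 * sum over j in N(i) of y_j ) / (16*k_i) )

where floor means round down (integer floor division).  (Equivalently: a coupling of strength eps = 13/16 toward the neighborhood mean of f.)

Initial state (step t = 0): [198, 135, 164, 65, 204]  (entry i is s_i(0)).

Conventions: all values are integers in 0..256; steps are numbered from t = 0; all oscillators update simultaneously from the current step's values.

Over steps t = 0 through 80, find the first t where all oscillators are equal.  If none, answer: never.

Simulating step by step:
t=0: [198, 135, 164, 65, 204]  (not all equal)
t=1: [104, 110, 115, 101, 92]  (not all equal)
t=2: [123, 127, 126, 124, 123]  (not all equal)
t=3: [130, 130, 130, 130, 130]  (all equal)

Answer: 3
Key observation: Synchronization is absorbing here: once all oscillators are equal they stay equal, and step 3 is the first all-equal step.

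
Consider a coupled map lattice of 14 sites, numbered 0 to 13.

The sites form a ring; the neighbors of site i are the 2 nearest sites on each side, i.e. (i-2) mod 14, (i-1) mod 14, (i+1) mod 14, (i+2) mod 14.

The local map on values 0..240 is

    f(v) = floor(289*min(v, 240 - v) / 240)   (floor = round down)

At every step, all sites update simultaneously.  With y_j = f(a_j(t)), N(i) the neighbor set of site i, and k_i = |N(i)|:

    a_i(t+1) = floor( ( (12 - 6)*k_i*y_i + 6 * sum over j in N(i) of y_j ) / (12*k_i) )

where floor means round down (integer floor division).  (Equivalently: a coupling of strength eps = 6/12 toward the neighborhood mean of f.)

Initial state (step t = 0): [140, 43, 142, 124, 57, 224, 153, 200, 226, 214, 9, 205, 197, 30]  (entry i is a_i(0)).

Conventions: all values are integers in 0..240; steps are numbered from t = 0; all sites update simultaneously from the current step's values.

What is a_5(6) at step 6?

Simulating step by step:
t=0: [140, 43, 142, 124, 57, 224, 153, 200, 226, 214, 9, 205, 197, 30]
t=1: [92, 77, 106, 101, 81, 54, 70, 45, 32, 30, 22, 37, 51, 51]
t=2: [97, 98, 116, 108, 98, 77, 73, 54, 44, 38, 35, 45, 60, 68]
t=3: [109, 117, 129, 123, 115, 96, 84, 67, 55, 49, 48, 57, 72, 85]
t=4: [123, 133, 135, 135, 130, 114, 100, 82, 70, 63, 63, 72, 87, 104]
t=5: [130, 128, 128, 128, 129, 128, 116, 101, 88, 80, 81, 90, 105, 119]
t=6: [133, 134, 133, 133, 134, 132, 131, 119, 109, 101, 102, 111, 123, 134]

Answer: a_5(6) = 132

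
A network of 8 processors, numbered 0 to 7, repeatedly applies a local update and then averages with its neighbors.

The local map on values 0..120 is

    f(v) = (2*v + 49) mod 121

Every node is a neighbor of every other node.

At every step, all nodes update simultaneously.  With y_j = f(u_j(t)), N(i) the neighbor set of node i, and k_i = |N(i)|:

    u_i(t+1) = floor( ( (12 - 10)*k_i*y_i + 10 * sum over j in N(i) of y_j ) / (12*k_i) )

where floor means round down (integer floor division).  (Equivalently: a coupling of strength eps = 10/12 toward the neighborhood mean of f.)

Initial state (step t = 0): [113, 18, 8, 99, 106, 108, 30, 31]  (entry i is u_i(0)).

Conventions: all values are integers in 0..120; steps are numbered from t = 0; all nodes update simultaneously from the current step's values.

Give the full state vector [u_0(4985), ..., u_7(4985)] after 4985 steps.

Answer: [50, 50, 50, 50, 50, 50, 50, 50]
Key observation: The state at step 2, [39, 39, 39, 39, 39, 39, 39, 39], reappears at step 12: the system is in a cycle of period 10 from step 2 on.  Therefore the state at step 4985 equals the state at step 2 + ((4985 - 2) mod 10) = 5, which is [50, 50, 50, 50, 50, 50, 50, 50].

Derivation:
t=0: [113, 18, 8, 99, 106, 108, 30, 31]
t=1: [55, 57, 56, 53, 54, 54, 58, 58]
t=2: [39, 39, 39, 39, 39, 39, 39, 39]
t=3: [6, 6, 6, 6, 6, 6, 6, 6]
t=4: [61, 61, 61, 61, 61, 61, 61, 61]
t=5: [50, 50, 50, 50, 50, 50, 50, 50]
t=6: [28, 28, 28, 28, 28, 28, 28, 28]
t=7: [105, 105, 105, 105, 105, 105, 105, 105]
t=8: [17, 17, 17, 17, 17, 17, 17, 17]
t=9: [83, 83, 83, 83, 83, 83, 83, 83]
t=10: [94, 94, 94, 94, 94, 94, 94, 94]
t=11: [116, 116, 116, 116, 116, 116, 116, 116]
t=12: [39, 39, 39, 39, 39, 39, 39, 39]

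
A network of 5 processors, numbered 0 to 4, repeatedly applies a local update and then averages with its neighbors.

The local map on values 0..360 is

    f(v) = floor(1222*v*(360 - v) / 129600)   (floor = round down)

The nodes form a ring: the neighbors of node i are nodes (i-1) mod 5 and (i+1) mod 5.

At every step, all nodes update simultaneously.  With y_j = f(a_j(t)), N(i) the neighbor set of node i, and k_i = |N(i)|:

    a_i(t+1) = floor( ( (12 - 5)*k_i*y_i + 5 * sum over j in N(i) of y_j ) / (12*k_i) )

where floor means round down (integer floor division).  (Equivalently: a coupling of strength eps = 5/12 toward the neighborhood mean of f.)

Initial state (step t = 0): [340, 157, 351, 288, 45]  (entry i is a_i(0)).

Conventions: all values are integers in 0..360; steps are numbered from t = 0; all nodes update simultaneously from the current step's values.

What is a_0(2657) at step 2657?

Answer: a_0(2657) = 165
Key observation: The state at step 6, [303, 303, 303, 303, 303], reappears at step 10: the system is in a cycle of period 4 from step 6 on.  Therefore the state at step 2657 equals the state at step 6 + ((2657 - 6) mod 4) = 9, which is [165, 165, 165, 165, 165].

Derivation:
t=0: [340, 157, 351, 288, 45]
t=1: [127, 194, 120, 147, 131]
t=2: [284, 291, 282, 287, 284]
t=3: [200, 195, 201, 200, 201]
t=4: [301, 302, 301, 301, 301]
t=5: [166, 165, 166, 167, 167]
t=6: [303, 303, 303, 303, 303]
t=7: [162, 162, 162, 162, 162]
t=8: [302, 302, 302, 302, 302]
t=9: [165, 165, 165, 165, 165]
t=10: [303, 303, 303, 303, 303]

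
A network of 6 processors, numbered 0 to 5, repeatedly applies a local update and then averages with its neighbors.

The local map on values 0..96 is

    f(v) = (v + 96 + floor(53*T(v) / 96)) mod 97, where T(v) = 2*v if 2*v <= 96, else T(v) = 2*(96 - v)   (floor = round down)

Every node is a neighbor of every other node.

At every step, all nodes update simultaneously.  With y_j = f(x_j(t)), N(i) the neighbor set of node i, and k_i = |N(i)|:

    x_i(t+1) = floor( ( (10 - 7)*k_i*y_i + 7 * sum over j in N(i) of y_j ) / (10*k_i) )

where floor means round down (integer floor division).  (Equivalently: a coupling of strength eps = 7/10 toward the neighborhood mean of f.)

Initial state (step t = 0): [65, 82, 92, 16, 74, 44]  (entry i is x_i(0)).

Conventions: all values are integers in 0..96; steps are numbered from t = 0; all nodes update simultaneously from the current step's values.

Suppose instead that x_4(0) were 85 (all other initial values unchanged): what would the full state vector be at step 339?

Simulating step by step:
t=0: [65, 82, 92, 16, 85, 44]
t=1: [57, 72, 72, 62, 72, 72]
t=2: [0, 0, 0, 0, 0, 0]
t=3: [96, 96, 96, 96, 96, 96]
t=4: [95, 95, 95, 95, 95, 95]
t=5: [95, 95, 95, 95, 95, 95]

Answer: [95, 95, 95, 95, 95, 95]
Key observation: The state at step 4, [95, 95, 95, 95, 95, 95], reappears at step 5: the system is in a cycle of period 1 from step 4 on.  Therefore the state at step 339 equals the state at step 4 + ((339 - 4) mod 1) = 4, which is [95, 95, 95, 95, 95, 95].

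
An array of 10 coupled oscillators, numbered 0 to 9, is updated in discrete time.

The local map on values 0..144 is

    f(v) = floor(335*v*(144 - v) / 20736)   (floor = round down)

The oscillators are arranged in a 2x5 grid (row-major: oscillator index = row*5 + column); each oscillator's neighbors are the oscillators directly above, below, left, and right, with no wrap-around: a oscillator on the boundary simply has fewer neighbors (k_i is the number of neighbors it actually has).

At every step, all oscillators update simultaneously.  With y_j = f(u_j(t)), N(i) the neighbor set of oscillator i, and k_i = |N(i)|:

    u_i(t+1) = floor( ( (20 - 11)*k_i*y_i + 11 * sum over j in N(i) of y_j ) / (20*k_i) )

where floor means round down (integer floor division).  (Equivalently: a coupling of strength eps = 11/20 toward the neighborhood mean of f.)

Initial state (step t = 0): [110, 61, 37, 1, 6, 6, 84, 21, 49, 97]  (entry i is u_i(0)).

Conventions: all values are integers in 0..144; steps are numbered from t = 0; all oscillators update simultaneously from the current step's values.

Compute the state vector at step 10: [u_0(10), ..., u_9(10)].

Simulating step by step:
t=0: [110, 61, 37, 1, 6, 6, 84, 21, 49, 97]
t=1: [52, 73, 51, 28, 26, 44, 61, 58, 55, 57]
t=2: [77, 80, 73, 60, 58, 75, 79, 79, 74, 71]
t=3: [82, 82, 82, 81, 81, 82, 82, 82, 82, 82]
t=4: [82, 82, 82, 82, 82, 82, 82, 82, 82, 82]
t=5: [82, 82, 82, 82, 82, 82, 82, 82, 82, 82]
t=6: [82, 82, 82, 82, 82, 82, 82, 82, 82, 82]
t=7: [82, 82, 82, 82, 82, 82, 82, 82, 82, 82]
t=8: [82, 82, 82, 82, 82, 82, 82, 82, 82, 82]
t=9: [82, 82, 82, 82, 82, 82, 82, 82, 82, 82]
t=10: [82, 82, 82, 82, 82, 82, 82, 82, 82, 82]

Answer: [82, 82, 82, 82, 82, 82, 82, 82, 82, 82]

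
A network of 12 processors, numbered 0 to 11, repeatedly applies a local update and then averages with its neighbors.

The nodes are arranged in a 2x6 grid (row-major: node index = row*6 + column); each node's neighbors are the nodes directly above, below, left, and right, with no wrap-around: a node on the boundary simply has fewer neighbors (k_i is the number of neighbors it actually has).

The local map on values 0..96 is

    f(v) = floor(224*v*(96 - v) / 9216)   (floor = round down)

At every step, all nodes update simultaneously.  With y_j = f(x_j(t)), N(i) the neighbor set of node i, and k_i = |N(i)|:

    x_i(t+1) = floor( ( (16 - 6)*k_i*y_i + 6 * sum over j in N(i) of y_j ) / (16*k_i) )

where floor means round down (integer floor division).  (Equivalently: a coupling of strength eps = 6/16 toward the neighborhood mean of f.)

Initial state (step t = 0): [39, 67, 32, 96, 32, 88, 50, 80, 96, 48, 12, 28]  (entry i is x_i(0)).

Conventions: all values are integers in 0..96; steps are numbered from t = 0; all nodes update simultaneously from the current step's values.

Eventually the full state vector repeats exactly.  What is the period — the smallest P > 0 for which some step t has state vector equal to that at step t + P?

Simulating step by step:
t=0: [39, 67, 32, 96, 32, 88, 50, 80, 96, 48, 12, 28]
t=1: [52, 46, 36, 19, 35, 28, 50, 32, 17, 38, 33, 36]
t=2: [55, 53, 47, 41, 48, 48, 53, 48, 39, 47, 50, 50]
t=3: [54, 55, 54, 54, 55, 55, 55, 55, 54, 54, 55, 55]
t=4: [54, 54, 54, 54, 54, 54, 54, 54, 54, 54, 54, 54]
t=5: [55, 55, 55, 55, 55, 55, 55, 55, 55, 55, 55, 55]
t=6: [54, 54, 54, 54, 54, 54, 54, 54, 54, 54, 54, 54]

Answer: 2
Key observation: The state at step 4, [54, 54, 54, 54, 54, 54, 54, 54, 54, 54, 54, 54], reappears at step 6 — and no state repeats earlier — so the cycle the system enters has period 2.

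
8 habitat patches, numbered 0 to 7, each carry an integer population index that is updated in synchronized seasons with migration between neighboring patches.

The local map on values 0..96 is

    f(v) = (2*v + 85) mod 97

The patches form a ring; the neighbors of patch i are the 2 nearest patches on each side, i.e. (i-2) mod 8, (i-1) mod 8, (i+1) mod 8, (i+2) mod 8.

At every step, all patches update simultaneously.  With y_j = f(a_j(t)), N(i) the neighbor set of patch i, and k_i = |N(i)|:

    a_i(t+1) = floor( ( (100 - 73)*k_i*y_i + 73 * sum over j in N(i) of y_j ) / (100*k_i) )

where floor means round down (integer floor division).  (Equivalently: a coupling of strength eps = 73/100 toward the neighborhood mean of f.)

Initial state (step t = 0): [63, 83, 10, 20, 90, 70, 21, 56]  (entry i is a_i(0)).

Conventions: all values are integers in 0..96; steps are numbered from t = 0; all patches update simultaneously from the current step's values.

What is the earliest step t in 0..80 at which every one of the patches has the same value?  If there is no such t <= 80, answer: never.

Answer: 31
Key observation: Synchronization is absorbing here: once all patches are equal they stay equal, and step 31 is the first all-equal step.

Derivation:
t=0: [63, 83, 10, 20, 90, 70, 21, 56]  (not all equal)
t=1: [22, 25, 33, 38, 36, 32, 30, 25]  (not all equal)
t=2: [41, 44, 49, 54, 55, 52, 46, 41]  (not all equal)
t=3: [75, 79, 67, 72, 64, 69, 64, 76]  (not all equal)
t=4: [35, 39, 33, 31, 24, 29, 29, 36]  (not all equal)
t=5: [56, 58, 52, 50, 45, 47, 48, 55]  (not all equal)
t=6: [34, 35, 56, 71, 84, 67, 52, 32]  (not all equal)
t=7: [52, 41, 38, 35, 43, 49, 59, 56]  (not all equal)
t=8: [51, 58, 70, 69, 59, 49, 48, 47]  (not all equal)
t=9: [61, 44, 33, 32, 44, 60, 71, 70]  (not all equal)
t=10: [38, 47, 54, 53, 47, 38, 32, 32]  (not all equal)
t=11: [68, 77, 84, 84, 77, 68, 61, 61]  (not all equal)
t=12: [31, 40, 48, 48, 40, 31, 23, 23]  (not all equal)
t=13: [53, 64, 71, 71, 64, 53, 46, 46]  (not all equal)
t=14: [64, 48, 39, 39, 48, 64, 73, 73]  (not all equal)
t=15: [46, 56, 63, 63, 56, 46, 39, 39]  (not all equal)
t=16: [49, 33, 23, 23, 33, 49, 59, 59]  (not all equal)
t=17: [42, 44, 50, 50, 44, 42, 45, 45]  (not all equal)
t=18: [77, 80, 80, 80, 80, 77, 75, 75]  (not all equal)
t=19: [45, 48, 49, 49, 48, 45, 44, 44]  (not all equal)
t=20: [79, 82, 83, 83, 82, 79, 78, 78]  (not all equal)
t=21: [50, 53, 54, 54, 53, 50, 49, 49]  (not all equal)
t=22: [89, 92, 93, 93, 92, 89, 88, 88]  (not all equal)
t=23: [70, 73, 74, 74, 73, 70, 69, 69]  (not all equal)
t=24: [32, 35, 36, 36, 35, 32, 31, 31]  (not all equal)
t=25: [53, 56, 57, 57, 56, 53, 52, 52]  (not all equal)
t=26: [60, 36, 20, 20, 36, 60, 76, 76]  (not all equal)
t=27: [34, 36, 36, 36, 36, 34, 34, 34]  (not all equal)
t=28: [57, 58, 59, 59, 58, 57, 56, 56]  (not all equal)
t=29: [5, 6, 7, 7, 6, 5, 4, 4]  (not all equal)
t=30: [59, 35, 18, 18, 35, 59, 76, 76]  (not all equal)
t=31: [33, 33, 33, 33, 33, 33, 33, 33]  (all equal)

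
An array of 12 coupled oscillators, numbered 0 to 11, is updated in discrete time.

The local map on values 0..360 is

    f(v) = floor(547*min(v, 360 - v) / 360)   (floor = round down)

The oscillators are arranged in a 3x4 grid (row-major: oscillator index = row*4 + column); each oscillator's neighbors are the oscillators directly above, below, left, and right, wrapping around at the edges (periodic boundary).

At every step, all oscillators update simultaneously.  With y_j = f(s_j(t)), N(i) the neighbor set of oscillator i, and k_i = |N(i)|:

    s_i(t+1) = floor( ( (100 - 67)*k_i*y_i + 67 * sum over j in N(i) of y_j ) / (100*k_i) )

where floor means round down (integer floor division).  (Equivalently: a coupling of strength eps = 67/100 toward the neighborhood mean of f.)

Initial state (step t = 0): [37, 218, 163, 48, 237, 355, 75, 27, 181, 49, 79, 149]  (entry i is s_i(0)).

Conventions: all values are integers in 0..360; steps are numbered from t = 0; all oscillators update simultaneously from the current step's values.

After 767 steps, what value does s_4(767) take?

Simulating step by step:
t=0: [37, 218, 163, 48, 237, 355, 75, 27, 181, 49, 79, 149]
t=1: [143, 135, 168, 119, 124, 100, 106, 113, 180, 127, 150, 159]
t=2: [213, 204, 213, 207, 198, 174, 187, 185, 230, 206, 217, 222]
t=3: [226, 236, 232, 230, 240, 250, 248, 246, 217, 230, 226, 221]
t=4: [198, 189, 190, 195, 187, 178, 179, 184, 204, 194, 196, 201]
t=5: [250, 257, 257, 252, 257, 263, 264, 259, 245, 253, 253, 247]
t=6: [163, 157, 156, 162, 158, 152, 151, 157, 167, 160, 159, 165]
t=7: [245, 238, 238, 243, 241, 235, 234, 240, 247, 241, 240, 246]
t=8: [176, 182, 184, 178, 179, 185, 186, 180, 174, 181, 182, 176]
t=9: [268, 268, 268, 268, 268, 267, 267, 269, 267, 268, 268, 268]
t=10: [139, 139, 139, 138, 139, 139, 139, 139, 139, 139, 139, 139]
t=11: [210, 211, 210, 210, 211, 211, 211, 210, 211, 211, 211, 210]
t=12: [226, 226, 226, 227, 226, 226, 226, 226, 226, 226, 226, 226]
t=13: [202, 203, 202, 202, 203, 203, 203, 202, 203, 203, 203, 202]
t=14: [238, 238, 238, 240, 238, 238, 238, 239, 238, 238, 238, 239]
t=15: [184, 185, 184, 183, 184, 185, 184, 183, 184, 185, 184, 183]
t=16: [266, 265, 266, 267, 266, 265, 266, 267, 266, 265, 266, 267]
t=17: [142, 143, 142, 141, 142, 143, 142, 141, 142, 143, 142, 141]
t=18: [215, 216, 215, 214, 215, 216, 215, 214, 215, 216, 215, 214]
t=19: [219, 218, 219, 220, 219, 218, 219, 220, 219, 218, 219, 220]
t=20: [213, 214, 213, 212, 213, 214, 213, 212, 213, 214, 213, 212]
t=21: [222, 221, 222, 223, 222, 221, 222, 223, 222, 221, 222, 223]
t=22: [209, 210, 209, 208, 209, 210, 209, 208, 209, 210, 209, 208]
t=23: [228, 227, 228, 229, 228, 227, 228, 229, 228, 227, 228, 229]
t=24: [200, 201, 200, 199, 200, 201, 200, 199, 200, 201, 200, 199]
t=25: [242, 241, 242, 243, 242, 241, 242, 243, 242, 241, 242, 243]
t=26: [178, 179, 178, 177, 178, 179, 178, 177, 178, 179, 178, 177]
t=27: [269, 270, 269, 268, 269, 270, 269, 268, 269, 270, 269, 268]
t=28: [137, 136, 137, 138, 137, 136, 137, 138, 137, 136, 137, 138]
t=29: [207, 206, 207, 208, 207, 206, 207, 208, 207, 206, 207, 208]
t=30: [231, 232, 231, 230, 231, 232, 231, 230, 231, 232, 231, 230]
t=31: [195, 194, 195, 196, 195, 194, 195, 196, 195, 194, 195, 196]
t=32: [250, 251, 250, 249, 250, 251, 250, 249, 250, 251, 250, 249]
t=33: [166, 165, 166, 167, 166, 165, 166, 167, 166, 165, 166, 167]
t=34: [251, 250, 251, 252, 251, 250, 251, 252, 251, 250, 251, 252]
t=35: [165, 166, 165, 164, 165, 166, 165, 164, 165, 166, 165, 164]
t=36: [250, 251, 250, 249, 250, 251, 250, 249, 250, 251, 250, 249]

Answer: s_4(767) = 165
Key observation: The state at step 32, [250, 251, 250, 249, 250, 251, 250, 249, 250, 251, 250, 249], reappears at step 36: the system is in a cycle of period 4 from step 32 on.  Therefore the state at step 767 equals the state at step 32 + ((767 - 32) mod 4) = 35, which is [165, 166, 165, 164, 165, 166, 165, 164, 165, 166, 165, 164].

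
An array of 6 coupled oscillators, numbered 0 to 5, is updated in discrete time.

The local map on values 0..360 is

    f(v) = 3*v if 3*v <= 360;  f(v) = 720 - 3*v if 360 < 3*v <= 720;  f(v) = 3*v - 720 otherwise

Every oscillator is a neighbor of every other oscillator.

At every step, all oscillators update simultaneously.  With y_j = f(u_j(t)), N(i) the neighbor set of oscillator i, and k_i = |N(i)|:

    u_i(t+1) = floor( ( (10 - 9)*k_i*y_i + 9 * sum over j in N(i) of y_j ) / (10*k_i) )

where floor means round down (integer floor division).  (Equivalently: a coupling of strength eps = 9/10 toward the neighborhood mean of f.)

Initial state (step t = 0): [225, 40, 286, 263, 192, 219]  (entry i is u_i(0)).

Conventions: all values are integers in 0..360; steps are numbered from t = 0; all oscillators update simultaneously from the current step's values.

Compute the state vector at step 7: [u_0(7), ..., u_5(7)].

Simulating step by step:
t=0: [225, 40, 286, 263, 192, 219]
t=1: [100, 94, 93, 98, 92, 99]
t=2: [287, 288, 288, 287, 288, 287]
t=3: [142, 142, 142, 142, 142, 142]
t=4: [294, 294, 294, 294, 294, 294]
t=5: [162, 162, 162, 162, 162, 162]
t=6: [234, 234, 234, 234, 234, 234]
t=7: [18, 18, 18, 18, 18, 18]

Answer: [18, 18, 18, 18, 18, 18]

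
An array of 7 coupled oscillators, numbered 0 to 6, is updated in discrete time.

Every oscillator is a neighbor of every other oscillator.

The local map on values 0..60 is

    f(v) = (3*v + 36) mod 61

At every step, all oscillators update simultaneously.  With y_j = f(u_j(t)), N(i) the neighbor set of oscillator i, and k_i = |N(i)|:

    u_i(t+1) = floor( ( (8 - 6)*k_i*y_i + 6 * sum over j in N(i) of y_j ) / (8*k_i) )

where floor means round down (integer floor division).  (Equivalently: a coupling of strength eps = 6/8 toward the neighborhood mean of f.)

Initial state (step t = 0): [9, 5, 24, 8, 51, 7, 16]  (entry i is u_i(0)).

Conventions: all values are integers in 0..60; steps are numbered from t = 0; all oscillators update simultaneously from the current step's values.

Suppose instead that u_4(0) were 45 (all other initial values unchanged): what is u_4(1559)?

Answer: u_4(1559) = 42
Key observation: The state at step 3, [23, 23, 23, 23, 23, 23, 23], reappears at step 13: the system is in a cycle of period 10 from step 3 on.  Therefore the state at step 1559 equals the state at step 3 + ((1559 - 3) mod 10) = 9, which is [42, 42, 42, 42, 42, 42, 42].

Derivation:
t=0: [9, 5, 24, 8, 45, 7, 16]
t=1: [36, 42, 42, 43, 42, 43, 39]
t=2: [35, 37, 37, 37, 37, 37, 36]
t=3: [23, 23, 23, 23, 23, 23, 23]
t=4: [44, 44, 44, 44, 44, 44, 44]
t=5: [46, 46, 46, 46, 46, 46, 46]
t=6: [52, 52, 52, 52, 52, 52, 52]
t=7: [9, 9, 9, 9, 9, 9, 9]
t=8: [2, 2, 2, 2, 2, 2, 2]
t=9: [42, 42, 42, 42, 42, 42, 42]
t=10: [40, 40, 40, 40, 40, 40, 40]
t=11: [34, 34, 34, 34, 34, 34, 34]
t=12: [16, 16, 16, 16, 16, 16, 16]
t=13: [23, 23, 23, 23, 23, 23, 23]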